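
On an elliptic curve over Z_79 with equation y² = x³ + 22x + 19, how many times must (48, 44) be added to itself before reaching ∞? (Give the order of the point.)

5

2P: tangent at (48, 44): λ = (3·48² + 22)/(2·44) ≡ 61/9. 9⁻¹ ≡ 44 (mod 79), so λ ≡ 61·44 ≡ 77.
  x = λ² - 48 - 48 = 5929 - 96 ≡ 66; y = λ·(48 - 66) - 44 ≡ 71. → (66, 71)
3P: (66, 71) + (48, 44). λ = (44 - 71)/(48 - 66) ≡ 52/61 mod 79. 61⁻¹ ≡ 57 (mod 79), so λ ≡ 41.
  x = λ² - 66 - 48 = 1681 - 114 ≡ 66; y = λ·(66 - 66) - 71 ≡ 8. → (66, 8)
4P: (66, 8) + (48, 44). λ = (44 - 8)/(48 - 66) ≡ 36/61 mod 79. 61⁻¹ ≡ 57 (mod 79), so λ ≡ 77.
  x = λ² - 66 - 48 = 5929 - 114 ≡ 48; y = λ·(66 - 48) - 8 ≡ 35. → (48, 35)
5P: (48, 35) + (48, 44): same x and y₁ ≡ -y₂, so the sum is ∞.
5P = ∞, so the order is 5.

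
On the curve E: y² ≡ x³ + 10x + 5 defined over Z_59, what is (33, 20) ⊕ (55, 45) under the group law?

(33, 20) + (55, 45). λ = (45 - 20)/(55 - 33) ≡ 25/22 mod 59. 22⁻¹ ≡ 51 (mod 59) since 22·51 = 1122 ≡ 1, so λ ≡ 36.
  x = λ² - 33 - 55 = 1296 - 88 ≡ 28; y = λ·(33 - 28) - 20 ≡ 42. → (28, 42)

(28, 42)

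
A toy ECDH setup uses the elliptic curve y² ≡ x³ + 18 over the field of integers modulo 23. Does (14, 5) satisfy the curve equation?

y² = 5² ≡ 2; x³ + 0x + 18 = 2762 ≡ 2 (mod 23). 2 = 2.

yes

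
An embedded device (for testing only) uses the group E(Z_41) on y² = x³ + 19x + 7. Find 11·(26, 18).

(35, 28)

Write G = (26, 18).
Double-and-add on 11 = (1011)₂. Start with G = (26, 18) for the leading 1-bit.
double: tangent at (26, 18): λ = (3·26² + 19)/(2·18) ≡ 38/36. 36⁻¹ ≡ 8 (mod 41), so λ ≡ 38·8 ≡ 17.
  x = λ² - 26 - 26 = 289 - 52 ≡ 32; y = λ·(26 - 32) - 18 ≡ 3. → (32, 3)
double: tangent at (32, 3): λ = (3·32² + 19)/(2·3) ≡ 16/6. 6⁻¹ ≡ 7 (mod 41) since 6·7 = 42 ≡ 1, so λ ≡ 16·7 ≡ 30.
  x = λ² - 32 - 32 = 900 - 64 ≡ 16; y = λ·(32 - 16) - 3 ≡ 26. → (16, 26)
add G: (16, 26) + (26, 18). λ = (18 - 26)/(26 - 16) ≡ 33/10 mod 41. 10⁻¹ ≡ 37 (mod 41), so λ ≡ 32.
  x = λ² - 16 - 26 = 1024 - 42 ≡ 39; y = λ·(16 - 39) - 26 ≡ 17. → (39, 17)
double: tangent at (39, 17): λ = (3·39² + 19)/(2·17) ≡ 31/34. 34⁻¹ ≡ 35 (mod 41), so λ ≡ 31·35 ≡ 19.
  x = λ² - 39 - 39 = 361 - 78 ≡ 37; y = λ·(39 - 37) - 17 ≡ 21. → (37, 21)
add G: (37, 21) + (26, 18). λ = (18 - 21)/(26 - 37) ≡ 38/30 mod 41. 30⁻¹ ≡ 26 (mod 41), so λ ≡ 4.
  x = λ² - 37 - 26 = 16 - 63 ≡ 35; y = λ·(37 - 35) - 21 ≡ 28. → (35, 28)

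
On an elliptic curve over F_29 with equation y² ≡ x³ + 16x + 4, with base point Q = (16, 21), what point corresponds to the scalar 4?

(19, 27)

Double-and-add on 4 = (100)₂. Start with Q = (16, 21) for the leading 1-bit.
double: tangent at (16, 21): λ = (3·16² + 16)/(2·21) ≡ 1/13. 13⁻¹ ≡ 9 (mod 29) since 13·9 = 117 ≡ 1, so λ ≡ 1·9 ≡ 9.
  x = λ² - 16 - 16 = 81 - 32 ≡ 20; y = λ·(16 - 20) - 21 ≡ 1. → (20, 1)
double: tangent at (20, 1): λ = (3·20² + 16)/(2·1) ≡ 27/2. 2⁻¹ ≡ 15 (mod 29) since 2·15 = 30 ≡ 1, so λ ≡ 27·15 ≡ 28.
  x = λ² - 20 - 20 = 784 - 40 ≡ 19; y = λ·(20 - 19) - 1 ≡ 27. → (19, 27)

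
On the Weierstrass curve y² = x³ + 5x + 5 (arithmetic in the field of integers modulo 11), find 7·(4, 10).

Write G = (4, 10).
Repeated addition: build up to 7G.
2G: tangent at (4, 10): λ = (3·4² + 5)/(2·10) ≡ 9/9. 9⁻¹ ≡ 5 (mod 11) since 9·5 = 45 ≡ 1, so λ ≡ 9·5 ≡ 1.
  x = λ² - 4 - 4 = 1 - 8 ≡ 4; y = λ·(4 - 4) - 10 ≡ 1. → (4, 1)
3G: (4, 1) + (4, 10): same x and y₁ ≡ -y₂, so the sum is ∞.
4G: ∞ + (4, 10) = (4, 10) (identity).
5G: tangent at (4, 10): λ = (3·4² + 5)/(2·10) ≡ 9/9. 9⁻¹ ≡ 5 (mod 11) since 9·5 = 45 ≡ 1, so λ ≡ 9·5 ≡ 1.
  x = λ² - 4 - 4 = 1 - 8 ≡ 4; y = λ·(4 - 4) - 10 ≡ 1. → (4, 1)
6G: (4, 1) + (4, 10): same x and y₁ ≡ -y₂, so the sum is ∞.
7G: ∞ + (4, 10) = (4, 10) (identity).

(4, 10)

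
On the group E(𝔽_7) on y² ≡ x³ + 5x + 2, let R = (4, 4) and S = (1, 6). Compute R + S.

(4, 3)

(4, 4) + (1, 6). λ = (6 - 4)/(1 - 4) ≡ 2/4 mod 7. 4⁻¹ ≡ 2 (mod 7), so λ ≡ 4.
  x = λ² - 4 - 1 = 16 - 5 ≡ 4; y = λ·(4 - 4) - 4 ≡ 3. → (4, 3)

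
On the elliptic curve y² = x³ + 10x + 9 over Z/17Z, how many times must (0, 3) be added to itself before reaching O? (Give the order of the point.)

5

2P: tangent at (0, 3): λ = (3·0² + 10)/(2·3) ≡ 10/6. 6⁻¹ ≡ 3 (mod 17) since 6·3 = 18 ≡ 1, so λ ≡ 10·3 ≡ 13.
  x = λ² - 0 - 0 = 169 - 0 ≡ 16; y = λ·(0 - 16) - 3 ≡ 10. → (16, 10)
3P: (16, 10) + (0, 3). λ = (3 - 10)/(0 - 16) ≡ 10/1 mod 17. 1⁻¹ ≡ 1 (mod 17), so λ ≡ 10.
  x = λ² - 16 - 0 = 100 - 16 ≡ 16; y = λ·(16 - 16) - 10 ≡ 7. → (16, 7)
4P: (16, 7) + (0, 3). λ = (3 - 7)/(0 - 16) ≡ 13/1 mod 17. 1⁻¹ ≡ 1 (mod 17), so λ ≡ 13.
  x = λ² - 16 - 0 = 169 - 16 ≡ 0; y = λ·(16 - 0) - 7 ≡ 14. → (0, 14)
5P: (0, 14) + (0, 3): same x and y₁ ≡ -y₂, so the sum is O.
5P = O, so the order is 5.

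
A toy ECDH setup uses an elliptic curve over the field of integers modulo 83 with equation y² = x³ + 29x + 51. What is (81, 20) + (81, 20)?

(41, 21)

tangent at (81, 20): λ = (3·81² + 29)/(2·20) ≡ 41/40. 40⁻¹ ≡ 27 (mod 83) since 40·27 = 1080 ≡ 1, so λ ≡ 41·27 ≡ 28.
  x = λ² - 81 - 81 = 784 - 162 ≡ 41; y = λ·(81 - 41) - 20 ≡ 21. → (41, 21)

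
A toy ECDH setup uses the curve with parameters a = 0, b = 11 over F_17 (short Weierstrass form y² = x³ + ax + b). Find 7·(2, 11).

(2, 11)

Write P = (2, 11).
Repeated addition: build up to 7P.
2P: tangent at (2, 11): λ = (3·2² + 0)/(2·11) ≡ 12/5. 5⁻¹ ≡ 7 (mod 17), so λ ≡ 12·7 ≡ 16.
  x = λ² - 2 - 2 = 256 - 4 ≡ 14; y = λ·(2 - 14) - 11 ≡ 1. → (14, 1)
3P: (14, 1) + (2, 11). λ = (11 - 1)/(2 - 14) ≡ 10/5 mod 17. 5⁻¹ ≡ 7 (mod 17) since 5·7 = 35 ≡ 1, so λ ≡ 2.
  x = λ² - 14 - 2 = 4 - 16 ≡ 5; y = λ·(14 - 5) - 1 ≡ 0. → (5, 0)
4P: (5, 0) + (2, 11). λ = (11 - 0)/(2 - 5) ≡ 11/14 mod 17. 14⁻¹ ≡ 11 (mod 17) since 14·11 = 154 ≡ 1, so λ ≡ 2.
  x = λ² - 5 - 2 = 4 - 7 ≡ 14; y = λ·(5 - 14) - 0 ≡ 16. → (14, 16)
5P: (14, 16) + (2, 11). λ = (11 - 16)/(2 - 14) ≡ 12/5 mod 17. 5⁻¹ ≡ 7 (mod 17), so λ ≡ 16.
  x = λ² - 14 - 2 = 256 - 16 ≡ 2; y = λ·(14 - 2) - 16 ≡ 6. → (2, 6)
6P: (2, 6) + (2, 11): same x and y₁ ≡ -y₂, so the sum is ∞.
7P: ∞ + (2, 11) = (2, 11) (identity).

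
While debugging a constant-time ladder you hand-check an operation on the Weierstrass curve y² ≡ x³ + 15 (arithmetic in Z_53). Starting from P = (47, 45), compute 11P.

Repeated addition: build up to 11P.
2P: tangent at (47, 45): λ = (3·47² + 0)/(2·45) ≡ 2/37. 37⁻¹ ≡ 43 (mod 53) since 37·43 = 1591 ≡ 1, so λ ≡ 2·43 ≡ 33.
  x = λ² - 47 - 47 = 1089 - 94 ≡ 41; y = λ·(47 - 41) - 45 ≡ 47. → (41, 47)
3P: (41, 47) + (47, 45). λ = (45 - 47)/(47 - 41) ≡ 51/6 mod 53. 6⁻¹ ≡ 9 (mod 53), so λ ≡ 35.
  x = λ² - 41 - 47 = 1225 - 88 ≡ 24; y = λ·(41 - 24) - 47 ≡ 18. → (24, 18)
4P: (24, 18) + (47, 45). λ = (45 - 18)/(47 - 24) ≡ 27/23 mod 53. 23⁻¹ ≡ 30 (mod 53), so λ ≡ 15.
  x = λ² - 24 - 47 = 225 - 71 ≡ 48; y = λ·(24 - 48) - 18 ≡ 46. → (48, 46)
5P: (48, 46) + (47, 45). λ = (45 - 46)/(47 - 48) ≡ 52/52 mod 53. 52⁻¹ ≡ 52 (mod 53), so λ ≡ 1.
  x = λ² - 48 - 47 = 1 - 95 ≡ 12; y = λ·(48 - 12) - 46 ≡ 43. → (12, 43)
6P: (12, 43) + (47, 45). λ = (45 - 43)/(47 - 12) ≡ 2/35 mod 53. 35⁻¹ ≡ 50 (mod 53), so λ ≡ 47.
  x = λ² - 12 - 47 = 2209 - 59 ≡ 30; y = λ·(12 - 30) - 43 ≡ 12. → (30, 12)
7P: (30, 12) + (47, 45). λ = (45 - 12)/(47 - 30) ≡ 33/17 mod 53. 17⁻¹ ≡ 25 (mod 53), so λ ≡ 30.
  x = λ² - 30 - 47 = 900 - 77 ≡ 28; y = λ·(30 - 28) - 12 ≡ 48. → (28, 48)
8P: (28, 48) + (47, 45). λ = (45 - 48)/(47 - 28) ≡ 50/19 mod 53. 19⁻¹ ≡ 14 (mod 53), so λ ≡ 11.
  x = λ² - 28 - 47 = 121 - 75 ≡ 46; y = λ·(28 - 46) - 48 ≡ 19. → (46, 19)
9P: (46, 19) + (47, 45). λ = (45 - 19)/(47 - 46) ≡ 26/1 mod 53. 1⁻¹ ≡ 1 (mod 53), so λ ≡ 26.
  x = λ² - 46 - 47 = 676 - 93 ≡ 0; y = λ·(46 - 0) - 19 ≡ 11. → (0, 11)
10P: (0, 11) + (47, 45). λ = (45 - 11)/(47 - 0) ≡ 34/47 mod 53. 47⁻¹ ≡ 44 (mod 53) since 47·44 = 2068 ≡ 1, so λ ≡ 12.
  x = λ² - 0 - 47 = 144 - 47 ≡ 44; y = λ·(0 - 44) - 11 ≡ 44. → (44, 44)
11P: (44, 44) + (47, 45). λ = (45 - 44)/(47 - 44) ≡ 1/3 mod 53. 3⁻¹ ≡ 18 (mod 53), so λ ≡ 18.
  x = λ² - 44 - 47 = 324 - 91 ≡ 21; y = λ·(44 - 21) - 44 ≡ 52. → (21, 52)

(21, 52)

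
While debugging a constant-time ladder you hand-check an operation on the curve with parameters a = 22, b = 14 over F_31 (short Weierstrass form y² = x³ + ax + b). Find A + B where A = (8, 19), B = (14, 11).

(28, 18)

(8, 19) + (14, 11). λ = (11 - 19)/(14 - 8) ≡ 23/6 mod 31. 6⁻¹ ≡ 26 (mod 31) since 6·26 = 156 ≡ 1, so λ ≡ 9.
  x = λ² - 8 - 14 = 81 - 22 ≡ 28; y = λ·(8 - 28) - 19 ≡ 18. → (28, 18)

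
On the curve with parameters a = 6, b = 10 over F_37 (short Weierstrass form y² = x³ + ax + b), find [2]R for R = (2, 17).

(32, 15)

tangent at (2, 17): λ = (3·2² + 6)/(2·17) ≡ 18/34. 34⁻¹ ≡ 12 (mod 37), so λ ≡ 18·12 ≡ 31.
  x = λ² - 2 - 2 = 961 - 4 ≡ 32; y = λ·(2 - 32) - 17 ≡ 15. → (32, 15)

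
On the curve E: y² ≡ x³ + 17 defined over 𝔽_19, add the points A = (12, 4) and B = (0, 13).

(12, 4) + (0, 13). λ = (13 - 4)/(0 - 12) ≡ 9/7 mod 19. 7⁻¹ ≡ 11 (mod 19) since 7·11 = 77 ≡ 1, so λ ≡ 4.
  x = λ² - 12 - 0 = 16 - 12 ≡ 4; y = λ·(12 - 4) - 4 ≡ 9. → (4, 9)

(4, 9)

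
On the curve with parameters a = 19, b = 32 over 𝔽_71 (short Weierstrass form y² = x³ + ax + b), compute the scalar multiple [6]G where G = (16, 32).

Repeated addition: build up to 6G.
2G: tangent at (16, 32): λ = (3·16² + 19)/(2·32) ≡ 6/64. 64⁻¹ ≡ 10 (mod 71) since 64·10 = 640 ≡ 1, so λ ≡ 6·10 ≡ 60.
  x = λ² - 16 - 16 = 3600 - 32 ≡ 18; y = λ·(16 - 18) - 32 ≡ 61. → (18, 61)
3G: (18, 61) + (16, 32). λ = (32 - 61)/(16 - 18) ≡ 42/69 mod 71. 69⁻¹ ≡ 35 (mod 71) since 69·35 = 2415 ≡ 1, so λ ≡ 50.
  x = λ² - 18 - 16 = 2500 - 34 ≡ 52; y = λ·(18 - 52) - 61 ≡ 14. → (52, 14)
4G: (52, 14) + (16, 32). λ = (32 - 14)/(16 - 52) ≡ 18/35 mod 71. 35⁻¹ ≡ 69 (mod 71), so λ ≡ 35.
  x = λ² - 52 - 16 = 1225 - 68 ≡ 21; y = λ·(52 - 21) - 14 ≡ 6. → (21, 6)
5G: (21, 6) + (16, 32). λ = (32 - 6)/(16 - 21) ≡ 26/66 mod 71. 66⁻¹ ≡ 14 (mod 71), so λ ≡ 9.
  x = λ² - 21 - 16 = 81 - 37 ≡ 44; y = λ·(21 - 44) - 6 ≡ 0. → (44, 0)
6G: (44, 0) + (16, 32). λ = (32 - 0)/(16 - 44) ≡ 32/43 mod 71. 43⁻¹ ≡ 38 (mod 71), so λ ≡ 9.
  x = λ² - 44 - 16 = 81 - 60 ≡ 21; y = λ·(44 - 21) - 0 ≡ 65. → (21, 65)

(21, 65)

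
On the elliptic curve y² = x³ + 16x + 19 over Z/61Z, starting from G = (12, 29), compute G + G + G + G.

(11, 60)

Repeated addition: build up to 4G.
2G: tangent at (12, 29): λ = (3·12² + 16)/(2·29) ≡ 21/58. 58⁻¹ ≡ 20 (mod 61), so λ ≡ 21·20 ≡ 54.
  x = λ² - 12 - 12 = 2916 - 24 ≡ 25; y = λ·(12 - 25) - 29 ≡ 1. → (25, 1)
3G: (25, 1) + (12, 29). λ = (29 - 1)/(12 - 25) ≡ 28/48 mod 61. 48⁻¹ ≡ 14 (mod 61), so λ ≡ 26.
  x = λ² - 25 - 12 = 676 - 37 ≡ 29; y = λ·(25 - 29) - 1 ≡ 17. → (29, 17)
4G: (29, 17) + (12, 29). λ = (29 - 17)/(12 - 29) ≡ 12/44 mod 61. 44⁻¹ ≡ 43 (mod 61), so λ ≡ 28.
  x = λ² - 29 - 12 = 784 - 41 ≡ 11; y = λ·(29 - 11) - 17 ≡ 60. → (11, 60)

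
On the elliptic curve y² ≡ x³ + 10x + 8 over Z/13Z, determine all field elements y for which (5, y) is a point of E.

1, 12

x³ + 10x + 8 = 183 ≡ 1 (mod 13).
Square roots of 1 mod 13: 1 and 12 (since 1² = 1 ≡ 1).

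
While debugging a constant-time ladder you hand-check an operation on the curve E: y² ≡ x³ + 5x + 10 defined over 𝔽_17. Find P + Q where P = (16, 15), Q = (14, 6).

(16, 15) + (14, 6). λ = (6 - 15)/(14 - 16) ≡ 8/15 mod 17. 15⁻¹ ≡ 8 (mod 17) since 15·8 = 120 ≡ 1, so λ ≡ 13.
  x = λ² - 16 - 14 = 169 - 30 ≡ 3; y = λ·(16 - 3) - 15 ≡ 1. → (3, 1)

(3, 1)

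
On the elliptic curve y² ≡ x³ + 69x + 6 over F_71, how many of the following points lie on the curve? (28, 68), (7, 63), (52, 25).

(28, 68): 68² ≡ 9, rhs ≡ 34 → off.
(7, 63): 63² ≡ 64, rhs ≡ 51 → off.
(52, 25): 25² ≡ 57, rhs ≡ 1 → off.

0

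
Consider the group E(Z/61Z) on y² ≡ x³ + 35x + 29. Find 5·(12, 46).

Write P = (12, 46).
Double-and-add on 5 = (101)₂. Start with P = (12, 46) for the leading 1-bit.
double: tangent at (12, 46): λ = (3·12² + 35)/(2·46) ≡ 40/31. 31⁻¹ ≡ 2 (mod 61) since 31·2 = 62 ≡ 1, so λ ≡ 40·2 ≡ 19.
  x = λ² - 12 - 12 = 361 - 24 ≡ 32; y = λ·(12 - 32) - 46 ≡ 1. → (32, 1)
double: tangent at (32, 1): λ = (3·32² + 35)/(2·1) ≡ 57/2. 2⁻¹ ≡ 31 (mod 61), so λ ≡ 57·31 ≡ 59.
  x = λ² - 32 - 32 = 3481 - 64 ≡ 1; y = λ·(32 - 1) - 1 ≡ 59. → (1, 59)
add P: (1, 59) + (12, 46). λ = (46 - 59)/(12 - 1) ≡ 48/11 mod 61. 11⁻¹ ≡ 50 (mod 61), so λ ≡ 21.
  x = λ² - 1 - 12 = 441 - 13 ≡ 1; y = λ·(1 - 1) - 59 ≡ 2. → (1, 2)

(1, 2)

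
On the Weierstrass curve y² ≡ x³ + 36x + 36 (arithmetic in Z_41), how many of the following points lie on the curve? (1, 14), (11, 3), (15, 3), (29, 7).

(1, 14): 14² ≡ 32, rhs ≡ 32 → on.
(11, 3): 3² ≡ 9, rhs ≡ 0 → off.
(15, 3): 3² ≡ 9, rhs ≡ 15 → off.
(29, 7): 7² ≡ 8, rhs ≡ 8 → on.

2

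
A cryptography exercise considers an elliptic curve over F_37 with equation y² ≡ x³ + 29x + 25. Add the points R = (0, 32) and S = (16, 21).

(0, 32) + (16, 21). λ = (21 - 32)/(16 - 0) ≡ 26/16 mod 37. 16⁻¹ ≡ 7 (mod 37), so λ ≡ 34.
  x = λ² - 0 - 16 = 1156 - 16 ≡ 30; y = λ·(0 - 30) - 32 ≡ 21. → (30, 21)

(30, 21)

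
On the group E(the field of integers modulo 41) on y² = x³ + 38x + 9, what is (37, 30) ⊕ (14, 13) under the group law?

(37, 30) + (14, 13). λ = (13 - 30)/(14 - 37) ≡ 24/18 mod 41. 18⁻¹ ≡ 16 (mod 41) since 18·16 = 288 ≡ 1, so λ ≡ 15.
  x = λ² - 37 - 14 = 225 - 51 ≡ 10; y = λ·(37 - 10) - 30 ≡ 6. → (10, 6)

(10, 6)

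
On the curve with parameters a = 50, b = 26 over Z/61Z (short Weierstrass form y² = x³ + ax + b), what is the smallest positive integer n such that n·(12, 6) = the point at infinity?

2P: tangent at (12, 6): λ = (3·12² + 50)/(2·6) ≡ 55/12. 12⁻¹ ≡ 56 (mod 61), so λ ≡ 55·56 ≡ 30.
  x = λ² - 12 - 12 = 900 - 24 ≡ 22; y = λ·(12 - 22) - 6 ≡ 60. → (22, 60)
3P: (22, 60) + (12, 6). λ = (6 - 60)/(12 - 22) ≡ 7/51 mod 61. 51⁻¹ ≡ 6 (mod 61) since 51·6 = 306 ≡ 1, so λ ≡ 42.
  x = λ² - 22 - 12 = 1764 - 34 ≡ 22; y = λ·(22 - 22) - 60 ≡ 1. → (22, 1)
4P: (22, 1) + (12, 6). λ = (6 - 1)/(12 - 22) ≡ 5/51 mod 61. 51⁻¹ ≡ 6 (mod 61) since 51·6 = 306 ≡ 1, so λ ≡ 30.
  x = λ² - 22 - 12 = 900 - 34 ≡ 12; y = λ·(22 - 12) - 1 ≡ 55. → (12, 55)
5P: (12, 55) + (12, 6): same x and y₁ ≡ -y₂, so the sum is the point at infinity.
5P = the point at infinity, so the order is 5.

5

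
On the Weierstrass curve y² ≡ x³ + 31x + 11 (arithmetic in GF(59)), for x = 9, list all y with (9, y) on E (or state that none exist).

x³ + 31x + 11 = 1019 ≡ 16 (mod 59).
Square roots of 16 mod 59: 4 and 55 (since 4² = 16 ≡ 16).

4, 55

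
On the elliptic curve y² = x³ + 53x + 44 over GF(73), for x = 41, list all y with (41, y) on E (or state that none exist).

6, 67

x³ + 53x + 44 = 71138 ≡ 36 (mod 73).
Square roots of 36 mod 73: 6 and 67 (since 6² = 36 ≡ 36).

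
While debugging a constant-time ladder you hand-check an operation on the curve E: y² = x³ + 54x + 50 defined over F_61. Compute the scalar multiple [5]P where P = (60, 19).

Repeated addition: build up to 5P.
2P: tangent at (60, 19): λ = (3·60² + 54)/(2·19) ≡ 57/38. 38⁻¹ ≡ 53 (mod 61) since 38·53 = 2014 ≡ 1, so λ ≡ 57·53 ≡ 32.
  x = λ² - 60 - 60 = 1024 - 120 ≡ 50; y = λ·(60 - 50) - 19 ≡ 57. → (50, 57)
3P: (50, 57) + (60, 19). λ = (19 - 57)/(60 - 50) ≡ 23/10 mod 61. 10⁻¹ ≡ 55 (mod 61) since 10·55 = 550 ≡ 1, so λ ≡ 45.
  x = λ² - 50 - 60 = 2025 - 110 ≡ 24; y = λ·(50 - 24) - 57 ≡ 15. → (24, 15)
4P: (24, 15) + (60, 19). λ = (19 - 15)/(60 - 24) ≡ 4/36 mod 61. 36⁻¹ ≡ 39 (mod 61), so λ ≡ 34.
  x = λ² - 24 - 60 = 1156 - 84 ≡ 35; y = λ·(24 - 35) - 15 ≡ 38. → (35, 38)
5P: (35, 38) + (60, 19). λ = (19 - 38)/(60 - 35) ≡ 42/25 mod 61. 25⁻¹ ≡ 22 (mod 61) since 25·22 = 550 ≡ 1, so λ ≡ 9.
  x = λ² - 35 - 60 = 81 - 95 ≡ 47; y = λ·(35 - 47) - 38 ≡ 37. → (47, 37)

(47, 37)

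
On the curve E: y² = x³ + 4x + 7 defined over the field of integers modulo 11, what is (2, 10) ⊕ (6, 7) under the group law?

(2, 10) + (6, 7). λ = (7 - 10)/(6 - 2) ≡ 8/4 mod 11. 4⁻¹ ≡ 3 (mod 11), so λ ≡ 2.
  x = λ² - 2 - 6 = 4 - 8 ≡ 7; y = λ·(2 - 7) - 10 ≡ 2. → (7, 2)

(7, 2)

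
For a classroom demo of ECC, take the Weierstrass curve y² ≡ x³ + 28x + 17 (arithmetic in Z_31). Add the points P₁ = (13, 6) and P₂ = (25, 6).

(24, 25)

(13, 6) + (25, 6). λ = (6 - 6)/(25 - 13) ≡ 0/12 mod 31. 12⁻¹ ≡ 13 (mod 31) since 12·13 = 156 ≡ 1, so λ ≡ 0.
  x = λ² - 13 - 25 = 0 - 38 ≡ 24; y = λ·(13 - 24) - 6 ≡ 25. → (24, 25)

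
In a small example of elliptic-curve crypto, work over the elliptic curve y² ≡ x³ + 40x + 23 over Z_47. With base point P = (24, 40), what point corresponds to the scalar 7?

Double-and-add on 7 = (111)₂. Start with P = (24, 40) for the leading 1-bit.
double: tangent at (24, 40): λ = (3·24² + 40)/(2·40) ≡ 29/33. 33⁻¹ ≡ 10 (mod 47), so λ ≡ 29·10 ≡ 8.
  x = λ² - 24 - 24 = 64 - 48 ≡ 16; y = λ·(24 - 16) - 40 ≡ 24. → (16, 24)
add P: (16, 24) + (24, 40). λ = (40 - 24)/(24 - 16) ≡ 16/8 mod 47. 8⁻¹ ≡ 6 (mod 47) since 8·6 = 48 ≡ 1, so λ ≡ 2.
  x = λ² - 16 - 24 = 4 - 40 ≡ 11; y = λ·(16 - 11) - 24 ≡ 33. → (11, 33)
double: tangent at (11, 33): λ = (3·11² + 40)/(2·33) ≡ 27/19. 19⁻¹ ≡ 5 (mod 47), so λ ≡ 27·5 ≡ 41.
  x = λ² - 11 - 11 = 1681 - 22 ≡ 14; y = λ·(11 - 14) - 33 ≡ 32. → (14, 32)
add P: (14, 32) + (24, 40). λ = (40 - 32)/(24 - 14) ≡ 8/10 mod 47. 10⁻¹ ≡ 33 (mod 47), so λ ≡ 29.
  x = λ² - 14 - 24 = 841 - 38 ≡ 4; y = λ·(14 - 4) - 32 ≡ 23. → (4, 23)

(4, 23)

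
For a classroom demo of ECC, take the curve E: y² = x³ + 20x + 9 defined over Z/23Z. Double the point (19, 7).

(10, 17)

tangent at (19, 7): λ = (3·19² + 20)/(2·7) ≡ 22/14. 14⁻¹ ≡ 5 (mod 23) since 14·5 = 70 ≡ 1, so λ ≡ 22·5 ≡ 18.
  x = λ² - 19 - 19 = 324 - 38 ≡ 10; y = λ·(19 - 10) - 7 ≡ 17. → (10, 17)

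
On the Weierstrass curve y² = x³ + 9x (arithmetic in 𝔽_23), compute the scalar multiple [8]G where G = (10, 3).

Repeated addition: build up to 8G.
2G: tangent at (10, 3): λ = (3·10² + 9)/(2·3) ≡ 10/6. 6⁻¹ ≡ 4 (mod 23), so λ ≡ 10·4 ≡ 17.
  x = λ² - 10 - 10 = 289 - 20 ≡ 16; y = λ·(10 - 16) - 3 ≡ 10. → (16, 10)
3G: (16, 10) + (10, 3). λ = (3 - 10)/(10 - 16) ≡ 16/17 mod 23. 17⁻¹ ≡ 19 (mod 23), so λ ≡ 5.
  x = λ² - 16 - 10 = 25 - 26 ≡ 22; y = λ·(16 - 22) - 10 ≡ 6. → (22, 6)
4G: (22, 6) + (10, 3). λ = (3 - 6)/(10 - 22) ≡ 20/11 mod 23. 11⁻¹ ≡ 21 (mod 23), so λ ≡ 6.
  x = λ² - 22 - 10 = 36 - 32 ≡ 4; y = λ·(22 - 4) - 6 ≡ 10. → (4, 10)
5G: (4, 10) + (10, 3). λ = (3 - 10)/(10 - 4) ≡ 16/6 mod 23. 6⁻¹ ≡ 4 (mod 23), so λ ≡ 18.
  x = λ² - 4 - 10 = 324 - 14 ≡ 11; y = λ·(4 - 11) - 10 ≡ 2. → (11, 2)
6G: (11, 2) + (10, 3). λ = (3 - 2)/(10 - 11) ≡ 1/22 mod 23. 22⁻¹ ≡ 22 (mod 23), so λ ≡ 22.
  x = λ² - 11 - 10 = 484 - 21 ≡ 3; y = λ·(11 - 3) - 2 ≡ 13. → (3, 13)
7G: (3, 13) + (10, 3). λ = (3 - 13)/(10 - 3) ≡ 13/7 mod 23. 7⁻¹ ≡ 10 (mod 23), so λ ≡ 15.
  x = λ² - 3 - 10 = 225 - 13 ≡ 5; y = λ·(3 - 5) - 13 ≡ 3. → (5, 3)
8G: (5, 3) + (10, 3). λ = (3 - 3)/(10 - 5) ≡ 0/5 mod 23. 5⁻¹ ≡ 14 (mod 23), so λ ≡ 0.
  x = λ² - 5 - 10 = 0 - 15 ≡ 8; y = λ·(5 - 8) - 3 ≡ 20. → (8, 20)

(8, 20)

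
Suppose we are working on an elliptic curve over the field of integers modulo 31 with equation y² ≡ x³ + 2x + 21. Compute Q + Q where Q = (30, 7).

tangent at (30, 7): λ = (3·30² + 2)/(2·7) ≡ 5/14. 14⁻¹ ≡ 20 (mod 31) since 14·20 = 280 ≡ 1, so λ ≡ 5·20 ≡ 7.
  x = λ² - 30 - 30 = 49 - 60 ≡ 20; y = λ·(30 - 20) - 7 ≡ 1. → (20, 1)

(20, 1)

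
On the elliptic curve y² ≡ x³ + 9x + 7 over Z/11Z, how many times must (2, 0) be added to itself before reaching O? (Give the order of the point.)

2P: (2, 0) + (2, 0): same x and y₁ ≡ -y₂, so the sum is O.
2P = O, so the order is 2.

2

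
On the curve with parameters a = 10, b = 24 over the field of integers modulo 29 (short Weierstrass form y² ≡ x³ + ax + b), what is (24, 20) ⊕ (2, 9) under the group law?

(24, 20) + (2, 9). λ = (9 - 20)/(2 - 24) ≡ 18/7 mod 29. 7⁻¹ ≡ 25 (mod 29), so λ ≡ 15.
  x = λ² - 24 - 2 = 225 - 26 ≡ 25; y = λ·(24 - 25) - 20 ≡ 23. → (25, 23)

(25, 23)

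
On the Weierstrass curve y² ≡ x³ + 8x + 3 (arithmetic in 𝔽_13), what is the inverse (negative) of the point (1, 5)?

-(1, 5) = (1, -5 mod 13) = (1, 8).

(1, 8)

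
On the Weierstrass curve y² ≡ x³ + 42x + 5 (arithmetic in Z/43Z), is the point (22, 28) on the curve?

yes

y² = 28² ≡ 10; x³ + 42x + 5 = 11577 ≡ 10 (mod 43). 10 = 10.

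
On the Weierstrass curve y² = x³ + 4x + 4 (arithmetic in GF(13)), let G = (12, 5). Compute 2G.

(6, 7)

tangent at (12, 5): λ = (3·12² + 4)/(2·5) ≡ 7/10. 10⁻¹ ≡ 4 (mod 13), so λ ≡ 7·4 ≡ 2.
  x = λ² - 12 - 12 = 4 - 24 ≡ 6; y = λ·(12 - 6) - 5 ≡ 7. → (6, 7)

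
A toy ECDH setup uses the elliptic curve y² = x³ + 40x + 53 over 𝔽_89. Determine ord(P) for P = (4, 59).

2P: tangent at (4, 59): λ = (3·4² + 40)/(2·59) ≡ 88/29. 29⁻¹ ≡ 43 (mod 89), so λ ≡ 88·43 ≡ 46.
  x = λ² - 4 - 4 = 2116 - 8 ≡ 61; y = λ·(4 - 61) - 59 ≡ 78. → (61, 78)
3P: (61, 78) + (4, 59). λ = (59 - 78)/(4 - 61) ≡ 70/32 mod 89. 32⁻¹ ≡ 64 (mod 89), so λ ≡ 30.
  x = λ² - 61 - 4 = 900 - 65 ≡ 34; y = λ·(61 - 34) - 78 ≡ 20. → (34, 20)
4P: (34, 20) + (4, 59). λ = (59 - 20)/(4 - 34) ≡ 39/59 mod 89. 59⁻¹ ≡ 86 (mod 89), so λ ≡ 61.
  x = λ² - 34 - 4 = 3721 - 38 ≡ 34; y = λ·(34 - 34) - 20 ≡ 69. → (34, 69)
5P: (34, 69) + (4, 59). λ = (59 - 69)/(4 - 34) ≡ 79/59 mod 89. 59⁻¹ ≡ 86 (mod 89) since 59·86 = 5074 ≡ 1, so λ ≡ 30.
  x = λ² - 34 - 4 = 900 - 38 ≡ 61; y = λ·(34 - 61) - 69 ≡ 11. → (61, 11)
6P: (61, 11) + (4, 59). λ = (59 - 11)/(4 - 61) ≡ 48/32 mod 89. 32⁻¹ ≡ 64 (mod 89), so λ ≡ 46.
  x = λ² - 61 - 4 = 2116 - 65 ≡ 4; y = λ·(61 - 4) - 11 ≡ 30. → (4, 30)
7P: (4, 30) + (4, 59): same x and y₁ ≡ -y₂, so the sum is 𝒪.
7P = 𝒪, so the order is 7.

7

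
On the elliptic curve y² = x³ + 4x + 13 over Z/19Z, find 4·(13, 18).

(13, 18)

Write Q = (13, 18).
Double-and-add on 4 = (100)₂. Start with Q = (13, 18) for the leading 1-bit.
double: tangent at (13, 18): λ = (3·13² + 4)/(2·18) ≡ 17/17. 17⁻¹ ≡ 9 (mod 19), so λ ≡ 17·9 ≡ 1.
  x = λ² - 13 - 13 = 1 - 26 ≡ 13; y = λ·(13 - 13) - 18 ≡ 1. → (13, 1)
double: tangent at (13, 1): λ = (3·13² + 4)/(2·1) ≡ 17/2. 2⁻¹ ≡ 10 (mod 19), so λ ≡ 17·10 ≡ 18.
  x = λ² - 13 - 13 = 324 - 26 ≡ 13; y = λ·(13 - 13) - 1 ≡ 18. → (13, 18)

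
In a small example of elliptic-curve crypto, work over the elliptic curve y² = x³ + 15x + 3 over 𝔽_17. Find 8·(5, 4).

(5, 13)

Write P = (5, 4).
Double-and-add on 8 = (1000)₂. Start with P = (5, 4) for the leading 1-bit.
double: tangent at (5, 4): λ = (3·5² + 15)/(2·4) ≡ 5/8. 8⁻¹ ≡ 15 (mod 17), so λ ≡ 5·15 ≡ 7.
  x = λ² - 5 - 5 = 49 - 10 ≡ 5; y = λ·(5 - 5) - 4 ≡ 13. → (5, 13)
double: tangent at (5, 13): λ = (3·5² + 15)/(2·13) ≡ 5/9. 9⁻¹ ≡ 2 (mod 17), so λ ≡ 5·2 ≡ 10.
  x = λ² - 5 - 5 = 100 - 10 ≡ 5; y = λ·(5 - 5) - 13 ≡ 4. → (5, 4)
double: tangent at (5, 4): λ = (3·5² + 15)/(2·4) ≡ 5/8. 8⁻¹ ≡ 15 (mod 17) since 8·15 = 120 ≡ 1, so λ ≡ 5·15 ≡ 7.
  x = λ² - 5 - 5 = 49 - 10 ≡ 5; y = λ·(5 - 5) - 4 ≡ 13. → (5, 13)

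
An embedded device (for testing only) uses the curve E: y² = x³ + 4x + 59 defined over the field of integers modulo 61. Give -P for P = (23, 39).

-(23, 39) = (23, -39 mod 61) = (23, 22).

(23, 22)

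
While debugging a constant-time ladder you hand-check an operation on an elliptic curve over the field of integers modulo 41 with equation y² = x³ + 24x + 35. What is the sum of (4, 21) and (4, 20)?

O

The two points share x = 4 and their y-coordinates satisfy 21 + 20 ≡ 0 (mod 41), so they are inverses. Their sum is O.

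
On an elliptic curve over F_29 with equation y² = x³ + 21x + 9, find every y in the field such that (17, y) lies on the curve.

1, 28

x³ + 21x + 9 = 5279 ≡ 1 (mod 29).
Square roots of 1 mod 29: 1 and 28 (since 1² = 1 ≡ 1).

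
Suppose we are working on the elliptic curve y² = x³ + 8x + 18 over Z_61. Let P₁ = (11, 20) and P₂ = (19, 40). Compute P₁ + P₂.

(22, 44)

(11, 20) + (19, 40). λ = (40 - 20)/(19 - 11) ≡ 20/8 mod 61. 8⁻¹ ≡ 23 (mod 61), so λ ≡ 33.
  x = λ² - 11 - 19 = 1089 - 30 ≡ 22; y = λ·(11 - 22) - 20 ≡ 44. → (22, 44)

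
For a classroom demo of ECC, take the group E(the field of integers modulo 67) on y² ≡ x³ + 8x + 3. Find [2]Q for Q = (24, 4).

(7, 0)

tangent at (24, 4): λ = (3·24² + 8)/(2·4) ≡ 61/8. 8⁻¹ ≡ 42 (mod 67), so λ ≡ 61·42 ≡ 16.
  x = λ² - 24 - 24 = 256 - 48 ≡ 7; y = λ·(24 - 7) - 4 ≡ 0. → (7, 0)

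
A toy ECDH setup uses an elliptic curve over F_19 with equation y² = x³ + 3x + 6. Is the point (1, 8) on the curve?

no

y² = 8² ≡ 7; x³ + 3x + 6 = 10 ≡ 10 (mod 19). 7 ≠ 10.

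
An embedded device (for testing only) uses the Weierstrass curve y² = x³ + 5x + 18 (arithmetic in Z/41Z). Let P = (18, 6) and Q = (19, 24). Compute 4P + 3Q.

(0, 31)

First 4P:
Repeated addition: build up to 4P.
2P: tangent at (18, 6): λ = (3·18² + 5)/(2·6) ≡ 34/12. 12⁻¹ ≡ 24 (mod 41) since 12·24 = 288 ≡ 1, so λ ≡ 34·24 ≡ 37.
  x = λ² - 18 - 18 = 1369 - 36 ≡ 21; y = λ·(18 - 21) - 6 ≡ 6. → (21, 6)
3P: (21, 6) + (18, 6). λ = (6 - 6)/(18 - 21) ≡ 0/38 mod 41. 38⁻¹ ≡ 27 (mod 41), so λ ≡ 0.
  x = λ² - 21 - 18 = 0 - 39 ≡ 2; y = λ·(21 - 2) - 6 ≡ 35. → (2, 35)
4P: (2, 35) + (18, 6). λ = (6 - 35)/(18 - 2) ≡ 12/16 mod 41. 16⁻¹ ≡ 18 (mod 41) since 16·18 = 288 ≡ 1, so λ ≡ 11.
  x = λ² - 2 - 18 = 121 - 20 ≡ 19; y = λ·(2 - 19) - 35 ≡ 24. → (19, 24)
4P = (19, 24).
Next 3Q:
Repeated addition: build up to 3Q.
2Q: tangent at (19, 24): λ = (3·19² + 5)/(2·24) ≡ 22/7. 7⁻¹ ≡ 6 (mod 41), so λ ≡ 22·6 ≡ 9.
  x = λ² - 19 - 19 = 81 - 38 ≡ 2; y = λ·(19 - 2) - 24 ≡ 6. → (2, 6)
3Q: (2, 6) + (19, 24). λ = (24 - 6)/(19 - 2) ≡ 18/17 mod 41. 17⁻¹ ≡ 29 (mod 41), so λ ≡ 30.
  x = λ² - 2 - 19 = 900 - 21 ≡ 18; y = λ·(2 - 18) - 6 ≡ 6. → (18, 6)
3Q = (18, 6).
Finally 4P + 3Q:
(19, 24) + (18, 6). λ = (6 - 24)/(18 - 19) ≡ 23/40 mod 41. 40⁻¹ ≡ 40 (mod 41) since 40·40 = 1600 ≡ 1, so λ ≡ 18.
  x = λ² - 19 - 18 = 324 - 37 ≡ 0; y = λ·(19 - 0) - 24 ≡ 31. → (0, 31)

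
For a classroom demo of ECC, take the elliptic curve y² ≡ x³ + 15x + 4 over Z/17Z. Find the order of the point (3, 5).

2P: tangent at (3, 5): λ = (3·3² + 15)/(2·5) ≡ 8/10. 10⁻¹ ≡ 12 (mod 17), so λ ≡ 8·12 ≡ 11.
  x = λ² - 3 - 3 = 121 - 6 ≡ 13; y = λ·(3 - 13) - 5 ≡ 4. → (13, 4)
3P: (13, 4) + (3, 5). λ = (5 - 4)/(3 - 13) ≡ 1/7 mod 17. 7⁻¹ ≡ 5 (mod 17) since 7·5 = 35 ≡ 1, so λ ≡ 5.
  x = λ² - 13 - 3 = 25 - 16 ≡ 9; y = λ·(13 - 9) - 4 ≡ 16. → (9, 16)
4P: (9, 16) + (3, 5). λ = (5 - 16)/(3 - 9) ≡ 6/11 mod 17. 11⁻¹ ≡ 14 (mod 17), so λ ≡ 16.
  x = λ² - 9 - 3 = 256 - 12 ≡ 6; y = λ·(9 - 6) - 16 ≡ 15. → (6, 15)
5P: (6, 15) + (3, 5). λ = (5 - 15)/(3 - 6) ≡ 7/14 mod 17. 14⁻¹ ≡ 11 (mod 17), so λ ≡ 9.
  x = λ² - 6 - 3 = 81 - 9 ≡ 4; y = λ·(6 - 4) - 15 ≡ 3. → (4, 3)
6P: (4, 3) + (3, 5). λ = (5 - 3)/(3 - 4) ≡ 2/16 mod 17. 16⁻¹ ≡ 16 (mod 17), so λ ≡ 15.
  x = λ² - 4 - 3 = 225 - 7 ≡ 14; y = λ·(4 - 14) - 3 ≡ 0. → (14, 0)
7P: (14, 0) + (3, 5). λ = (5 - 0)/(3 - 14) ≡ 5/6 mod 17. 6⁻¹ ≡ 3 (mod 17), so λ ≡ 15.
  x = λ² - 14 - 3 = 225 - 17 ≡ 4; y = λ·(14 - 4) - 0 ≡ 14. → (4, 14)
8P: (4, 14) + (3, 5). λ = (5 - 14)/(3 - 4) ≡ 8/16 mod 17. 16⁻¹ ≡ 16 (mod 17), so λ ≡ 9.
  x = λ² - 4 - 3 = 81 - 7 ≡ 6; y = λ·(4 - 6) - 14 ≡ 2. → (6, 2)
9P: (6, 2) + (3, 5). λ = (5 - 2)/(3 - 6) ≡ 3/14 mod 17. 14⁻¹ ≡ 11 (mod 17) since 14·11 = 154 ≡ 1, so λ ≡ 16.
  x = λ² - 6 - 3 = 256 - 9 ≡ 9; y = λ·(6 - 9) - 2 ≡ 1. → (9, 1)
10P: (9, 1) + (3, 5). λ = (5 - 1)/(3 - 9) ≡ 4/11 mod 17. 11⁻¹ ≡ 14 (mod 17) since 11·14 = 154 ≡ 1, so λ ≡ 5.
  x = λ² - 9 - 3 = 25 - 12 ≡ 13; y = λ·(9 - 13) - 1 ≡ 13. → (13, 13)
11P: (13, 13) + (3, 5). λ = (5 - 13)/(3 - 13) ≡ 9/7 mod 17. 7⁻¹ ≡ 5 (mod 17) since 7·5 = 35 ≡ 1, so λ ≡ 11.
  x = λ² - 13 - 3 = 121 - 16 ≡ 3; y = λ·(13 - 3) - 13 ≡ 12. → (3, 12)
12P: (3, 12) + (3, 5): same x and y₁ ≡ -y₂, so the sum is 𝒪.
12P = 𝒪, so the order is 12.

12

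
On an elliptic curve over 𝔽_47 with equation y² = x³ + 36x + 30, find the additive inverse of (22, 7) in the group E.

-(22, 7) = (22, -7 mod 47) = (22, 40).

(22, 40)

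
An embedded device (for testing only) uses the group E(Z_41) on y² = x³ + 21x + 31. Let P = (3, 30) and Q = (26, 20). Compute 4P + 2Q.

First 4P:
Repeated addition: build up to 4P.
2P: tangent at (3, 30): λ = (3·3² + 21)/(2·30) ≡ 7/19. 19⁻¹ ≡ 13 (mod 41) since 19·13 = 247 ≡ 1, so λ ≡ 7·13 ≡ 9.
  x = λ² - 3 - 3 = 81 - 6 ≡ 34; y = λ·(3 - 34) - 30 ≡ 19. → (34, 19)
3P: (34, 19) + (3, 30). λ = (30 - 19)/(3 - 34) ≡ 11/10 mod 41. 10⁻¹ ≡ 37 (mod 41) since 10·37 = 370 ≡ 1, so λ ≡ 38.
  x = λ² - 34 - 3 = 1444 - 37 ≡ 13; y = λ·(34 - 13) - 19 ≡ 0. → (13, 0)
4P: (13, 0) + (3, 30). λ = (30 - 0)/(3 - 13) ≡ 30/31 mod 41. 31⁻¹ ≡ 4 (mod 41) since 31·4 = 124 ≡ 1, so λ ≡ 38.
  x = λ² - 13 - 3 = 1444 - 16 ≡ 34; y = λ·(13 - 34) - 0 ≡ 22. → (34, 22)
4P = (34, 22).
Next 2Q:
Repeated addition: build up to 2Q.
2Q: tangent at (26, 20): λ = (3·26² + 21)/(2·20) ≡ 40/40. 40⁻¹ ≡ 40 (mod 41), so λ ≡ 40·40 ≡ 1.
  x = λ² - 26 - 26 = 1 - 52 ≡ 31; y = λ·(26 - 31) - 20 ≡ 16. → (31, 16)
2Q = (31, 16).
Finally 4P + 2Q:
(34, 22) + (31, 16). λ = (16 - 22)/(31 - 34) ≡ 35/38 mod 41. 38⁻¹ ≡ 27 (mod 41), so λ ≡ 2.
  x = λ² - 34 - 31 = 4 - 65 ≡ 21; y = λ·(34 - 21) - 22 ≡ 4. → (21, 4)

(21, 4)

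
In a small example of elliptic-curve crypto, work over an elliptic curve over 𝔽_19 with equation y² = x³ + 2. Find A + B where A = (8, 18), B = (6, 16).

(8, 18) + (6, 16). λ = (16 - 18)/(6 - 8) ≡ 17/17 mod 19. 17⁻¹ ≡ 9 (mod 19), so λ ≡ 1.
  x = λ² - 8 - 6 = 1 - 14 ≡ 6; y = λ·(8 - 6) - 18 ≡ 3. → (6, 3)

(6, 3)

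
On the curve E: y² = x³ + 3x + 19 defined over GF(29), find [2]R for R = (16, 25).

(21, 11)

tangent at (16, 25): λ = (3·16² + 3)/(2·25) ≡ 17/21. 21⁻¹ ≡ 18 (mod 29), so λ ≡ 17·18 ≡ 16.
  x = λ² - 16 - 16 = 256 - 32 ≡ 21; y = λ·(16 - 21) - 25 ≡ 11. → (21, 11)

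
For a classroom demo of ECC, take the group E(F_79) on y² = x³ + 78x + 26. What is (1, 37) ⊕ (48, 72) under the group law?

(1, 37) + (48, 72). λ = (72 - 37)/(48 - 1) ≡ 35/47 mod 79. 47⁻¹ ≡ 37 (mod 79), so λ ≡ 31.
  x = λ² - 1 - 48 = 961 - 49 ≡ 43; y = λ·(1 - 43) - 37 ≡ 4. → (43, 4)

(43, 4)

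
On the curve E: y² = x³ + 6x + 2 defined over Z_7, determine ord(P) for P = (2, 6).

2P: tangent at (2, 6): λ = (3·2² + 6)/(2·6) ≡ 4/5. 5⁻¹ ≡ 3 (mod 7), so λ ≡ 4·3 ≡ 5.
  x = λ² - 2 - 2 = 25 - 4 ≡ 0; y = λ·(2 - 0) - 6 ≡ 4. → (0, 4)
3P: (0, 4) + (2, 6). λ = (6 - 4)/(2 - 0) ≡ 2/2 mod 7. 2⁻¹ ≡ 4 (mod 7) since 2·4 = 8 ≡ 1, so λ ≡ 1.
  x = λ² - 0 - 2 = 1 - 2 ≡ 6; y = λ·(0 - 6) - 4 ≡ 4. → (6, 4)
4P: (6, 4) + (2, 6). λ = (6 - 4)/(2 - 6) ≡ 2/3 mod 7. 3⁻¹ ≡ 5 (mod 7) since 3·5 = 15 ≡ 1, so λ ≡ 3.
  x = λ² - 6 - 2 = 9 - 8 ≡ 1; y = λ·(6 - 1) - 4 ≡ 4. → (1, 4)
5P: (1, 4) + (2, 6). λ = (6 - 4)/(2 - 1) ≡ 2/1 mod 7. 1⁻¹ ≡ 1 (mod 7) since 1·1 = 1 ≡ 1, so λ ≡ 2.
  x = λ² - 1 - 2 = 4 - 3 ≡ 1; y = λ·(1 - 1) - 4 ≡ 3. → (1, 3)
6P: (1, 3) + (2, 6). λ = (6 - 3)/(2 - 1) ≡ 3/1 mod 7. 1⁻¹ ≡ 1 (mod 7), so λ ≡ 3.
  x = λ² - 1 - 2 = 9 - 3 ≡ 6; y = λ·(1 - 6) - 3 ≡ 3. → (6, 3)
7P: (6, 3) + (2, 6). λ = (6 - 3)/(2 - 6) ≡ 3/3 mod 7. 3⁻¹ ≡ 5 (mod 7), so λ ≡ 1.
  x = λ² - 6 - 2 = 1 - 8 ≡ 0; y = λ·(6 - 0) - 3 ≡ 3. → (0, 3)
8P: (0, 3) + (2, 6). λ = (6 - 3)/(2 - 0) ≡ 3/2 mod 7. 2⁻¹ ≡ 4 (mod 7), so λ ≡ 5.
  x = λ² - 0 - 2 = 25 - 2 ≡ 2; y = λ·(0 - 2) - 3 ≡ 1. → (2, 1)
9P: (2, 1) + (2, 6): same x and y₁ ≡ -y₂, so the sum is 𝒪.
9P = 𝒪, so the order is 9.

9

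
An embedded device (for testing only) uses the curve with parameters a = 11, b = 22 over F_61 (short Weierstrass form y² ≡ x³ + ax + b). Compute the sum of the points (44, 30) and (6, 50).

(44, 30) + (6, 50). λ = (50 - 30)/(6 - 44) ≡ 20/23 mod 61. 23⁻¹ ≡ 8 (mod 61) since 23·8 = 184 ≡ 1, so λ ≡ 38.
  x = λ² - 44 - 6 = 1444 - 50 ≡ 52; y = λ·(44 - 52) - 30 ≡ 32. → (52, 32)

(52, 32)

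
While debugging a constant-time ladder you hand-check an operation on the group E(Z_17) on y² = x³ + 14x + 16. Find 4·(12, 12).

(12, 5)

Write Q = (12, 12).
Double-and-add on 4 = (100)₂. Start with Q = (12, 12) for the leading 1-bit.
double: tangent at (12, 12): λ = (3·12² + 14)/(2·12) ≡ 4/7. 7⁻¹ ≡ 5 (mod 17) since 7·5 = 35 ≡ 1, so λ ≡ 4·5 ≡ 3.
  x = λ² - 12 - 12 = 9 - 24 ≡ 2; y = λ·(12 - 2) - 12 ≡ 1. → (2, 1)
double: tangent at (2, 1): λ = (3·2² + 14)/(2·1) ≡ 9/2. 2⁻¹ ≡ 9 (mod 17) since 2·9 = 18 ≡ 1, so λ ≡ 9·9 ≡ 13.
  x = λ² - 2 - 2 = 169 - 4 ≡ 12; y = λ·(2 - 12) - 1 ≡ 5. → (12, 5)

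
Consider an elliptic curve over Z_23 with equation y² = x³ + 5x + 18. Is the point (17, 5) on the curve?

yes

y² = 5² ≡ 2; x³ + 5x + 18 = 5016 ≡ 2 (mod 23). 2 = 2.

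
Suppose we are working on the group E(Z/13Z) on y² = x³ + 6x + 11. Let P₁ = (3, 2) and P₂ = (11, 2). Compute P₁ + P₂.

(3, 2) + (11, 2). λ = (2 - 2)/(11 - 3) ≡ 0/8 mod 13. 8⁻¹ ≡ 5 (mod 13), so λ ≡ 0.
  x = λ² - 3 - 11 = 0 - 14 ≡ 12; y = λ·(3 - 12) - 2 ≡ 11. → (12, 11)

(12, 11)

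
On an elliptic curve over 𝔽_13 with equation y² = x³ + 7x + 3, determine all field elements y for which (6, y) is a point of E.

x³ + 7x + 3 = 261 ≡ 1 (mod 13).
Square roots of 1 mod 13: 1 and 12 (since 1² = 1 ≡ 1).

1, 12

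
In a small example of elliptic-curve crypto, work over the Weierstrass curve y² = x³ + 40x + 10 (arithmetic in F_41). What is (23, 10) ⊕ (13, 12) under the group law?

(28, 32)

(23, 10) + (13, 12). λ = (12 - 10)/(13 - 23) ≡ 2/31 mod 41. 31⁻¹ ≡ 4 (mod 41) since 31·4 = 124 ≡ 1, so λ ≡ 8.
  x = λ² - 23 - 13 = 64 - 36 ≡ 28; y = λ·(23 - 28) - 10 ≡ 32. → (28, 32)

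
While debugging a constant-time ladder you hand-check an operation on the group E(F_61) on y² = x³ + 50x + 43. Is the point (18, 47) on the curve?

y² = 47² ≡ 13; x³ + 50x + 43 = 6775 ≡ 4 (mod 61). 13 ≠ 4.

no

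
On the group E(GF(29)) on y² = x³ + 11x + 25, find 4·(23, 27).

Write P = (23, 27).
Double-and-add on 4 = (100)₂. Start with P = (23, 27) for the leading 1-bit.
double: tangent at (23, 27): λ = (3·23² + 11)/(2·27) ≡ 3/25. 25⁻¹ ≡ 7 (mod 29) since 25·7 = 175 ≡ 1, so λ ≡ 3·7 ≡ 21.
  x = λ² - 23 - 23 = 441 - 46 ≡ 18; y = λ·(23 - 18) - 27 ≡ 20. → (18, 20)
double: tangent at (18, 20): λ = (3·18² + 11)/(2·20) ≡ 26/11. 11⁻¹ ≡ 8 (mod 29), so λ ≡ 26·8 ≡ 5.
  x = λ² - 18 - 18 = 25 - 36 ≡ 18; y = λ·(18 - 18) - 20 ≡ 9. → (18, 9)

(18, 9)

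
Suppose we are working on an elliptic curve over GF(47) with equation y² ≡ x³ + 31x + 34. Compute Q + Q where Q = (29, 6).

tangent at (29, 6): λ = (3·29² + 31)/(2·6) ≡ 16/12. 12⁻¹ ≡ 4 (mod 47), so λ ≡ 16·4 ≡ 17.
  x = λ² - 29 - 29 = 289 - 58 ≡ 43; y = λ·(29 - 43) - 6 ≡ 38. → (43, 38)

(43, 38)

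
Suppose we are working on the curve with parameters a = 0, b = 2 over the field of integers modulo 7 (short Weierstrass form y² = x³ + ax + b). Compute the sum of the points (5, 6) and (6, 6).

(3, 1)

(5, 6) + (6, 6). λ = (6 - 6)/(6 - 5) ≡ 0/1 mod 7. 1⁻¹ ≡ 1 (mod 7), so λ ≡ 0.
  x = λ² - 5 - 6 = 0 - 11 ≡ 3; y = λ·(5 - 3) - 6 ≡ 1. → (3, 1)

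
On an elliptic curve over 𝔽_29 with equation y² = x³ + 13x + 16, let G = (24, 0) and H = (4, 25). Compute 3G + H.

First 3G:
Repeated addition: build up to 3G.
2G: (24, 0) + (24, 0): same x and y₁ ≡ -y₂, so the sum is ∞.
3G: ∞ + (24, 0) = (24, 0) (identity).
3G = (24, 0).
Finally 3G + H:
(24, 0) + (4, 25). λ = (25 - 0)/(4 - 24) ≡ 25/9 mod 29. 9⁻¹ ≡ 13 (mod 29), so λ ≡ 6.
  x = λ² - 24 - 4 = 36 - 28 ≡ 8; y = λ·(24 - 8) - 0 ≡ 9. → (8, 9)

(8, 9)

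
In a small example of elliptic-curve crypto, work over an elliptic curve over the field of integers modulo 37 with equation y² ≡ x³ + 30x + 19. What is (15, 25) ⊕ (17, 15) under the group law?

(30, 13)

(15, 25) + (17, 15). λ = (15 - 25)/(17 - 15) ≡ 27/2 mod 37. 2⁻¹ ≡ 19 (mod 37), so λ ≡ 32.
  x = λ² - 15 - 17 = 1024 - 32 ≡ 30; y = λ·(15 - 30) - 25 ≡ 13. → (30, 13)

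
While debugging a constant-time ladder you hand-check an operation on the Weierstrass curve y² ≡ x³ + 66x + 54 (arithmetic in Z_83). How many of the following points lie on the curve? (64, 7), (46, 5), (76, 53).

(64, 7): 7² ≡ 49, rhs ≡ 75 → off.
(46, 5): 5² ≡ 25, rhs ≡ 79 → off.
(76, 53): 53² ≡ 70, rhs ≡ 79 → off.

0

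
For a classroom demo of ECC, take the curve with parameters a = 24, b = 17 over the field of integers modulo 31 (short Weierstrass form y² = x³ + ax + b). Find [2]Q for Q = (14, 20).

tangent at (14, 20): λ = (3·14² + 24)/(2·20) ≡ 23/9. 9⁻¹ ≡ 7 (mod 31) since 9·7 = 63 ≡ 1, so λ ≡ 23·7 ≡ 6.
  x = λ² - 14 - 14 = 36 - 28 ≡ 8; y = λ·(14 - 8) - 20 ≡ 16. → (8, 16)

(8, 16)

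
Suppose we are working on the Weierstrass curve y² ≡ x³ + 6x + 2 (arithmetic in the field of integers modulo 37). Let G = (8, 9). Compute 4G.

Repeated addition: build up to 4G.
2G: tangent at (8, 9): λ = (3·8² + 6)/(2·9) ≡ 13/18. 18⁻¹ ≡ 35 (mod 37) since 18·35 = 630 ≡ 1, so λ ≡ 13·35 ≡ 11.
  x = λ² - 8 - 8 = 121 - 16 ≡ 31; y = λ·(8 - 31) - 9 ≡ 34. → (31, 34)
3G: (31, 34) + (8, 9). λ = (9 - 34)/(8 - 31) ≡ 12/14 mod 37. 14⁻¹ ≡ 8 (mod 37), so λ ≡ 22.
  x = λ² - 31 - 8 = 484 - 39 ≡ 1; y = λ·(31 - 1) - 34 ≡ 34. → (1, 34)
4G: (1, 34) + (8, 9). λ = (9 - 34)/(8 - 1) ≡ 12/7 mod 37. 7⁻¹ ≡ 16 (mod 37), so λ ≡ 7.
  x = λ² - 1 - 8 = 49 - 9 ≡ 3; y = λ·(1 - 3) - 34 ≡ 26. → (3, 26)

(3, 26)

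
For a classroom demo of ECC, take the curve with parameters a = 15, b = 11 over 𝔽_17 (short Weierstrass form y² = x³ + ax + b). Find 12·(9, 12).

Write G = (9, 12).
Double-and-add on 12 = (1100)₂. Start with G = (9, 12) for the leading 1-bit.
double: tangent at (9, 12): λ = (3·9² + 15)/(2·12) ≡ 3/7. 7⁻¹ ≡ 5 (mod 17) since 7·5 = 35 ≡ 1, so λ ≡ 3·5 ≡ 15.
  x = λ² - 9 - 9 = 225 - 18 ≡ 3; y = λ·(9 - 3) - 12 ≡ 10. → (3, 10)
add G: (3, 10) + (9, 12). λ = (12 - 10)/(9 - 3) ≡ 2/6 mod 17. 6⁻¹ ≡ 3 (mod 17), so λ ≡ 6.
  x = λ² - 3 - 9 = 36 - 12 ≡ 7; y = λ·(3 - 7) - 10 ≡ 0. → (7, 0)
double: (7, 0) + (7, 0): same x and y₁ ≡ -y₂, so the sum is the point at infinity.
double: the point at infinity + the point at infinity = the point at infinity (identity).

O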